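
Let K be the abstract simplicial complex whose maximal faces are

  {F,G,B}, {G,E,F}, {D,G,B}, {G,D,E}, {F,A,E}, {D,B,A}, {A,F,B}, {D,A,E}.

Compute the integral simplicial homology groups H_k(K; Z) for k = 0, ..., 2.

Order the vertices as A < B < D < E < F < G. Listing each simplex with vertices in this order, K has dimension 2 with simplices:

  0-simplices (6): A, B, D, E, F, G
  1-simplices (12): AB, AD, AE, AF, BD, BF, BG, DE, DG, EF, EG, FG
  2-simplices (8): ABD, ABF, ADE, AEF, BDG, BFG, DEG, EFG

giving chain groups C_0 ≅ Z^6, C_1 ≅ Z^12, C_2 ≅ Z^8.

∂_1: C_1 → C_0 is given by ∂[p,q] = [q] − [p].
The 6×12 boundary matrix has rank 5 and Smith normal form diag(1,1,1,1,1).

Boundary ∂_2: C_2 → C_1 acts by ∂[p,q,r] = [q,r] − [p,r] + [p,q]. For instance
  ∂BDG = DG − BG + BD,
  ∂AEF = EF − AF + AE.
The 12×8 boundary matrix has rank 7 and Smith normal form diag(1,1,1,1,1,1,1).

From H_k ≅ ker(∂_k) / im(∂_{k+1}) we obtain:

  H_0: rank C_0 − rank ∂_1 = 6 − 5 = 1, and the invariant factors of ∂_1 are all 1, so H_0 ≅ Z.
  H_1: rank ker ∂_1 − rank ∂_2 = (12 − 5) − 7 = 0, and the invariant factors of ∂_2 are all 1, so H_1 ≅ 0.
  H_2: rank ker ∂_2 − rank ∂_3 = (8 − 7) − 0 = 1, and there is no ∂_3, so H_2 ≅ Z.

H_0 ≅ Z,  H_1 = 0,  H_2 ≅ Z.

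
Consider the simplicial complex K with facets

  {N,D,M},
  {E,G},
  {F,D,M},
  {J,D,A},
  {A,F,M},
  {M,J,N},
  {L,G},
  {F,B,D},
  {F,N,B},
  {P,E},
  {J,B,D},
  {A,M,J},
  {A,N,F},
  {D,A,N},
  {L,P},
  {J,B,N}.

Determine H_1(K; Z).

H_1 ≅ Z ⊕ Z/2Z.

We work with the vertex ordering A < B < D < E < F < G < J < L < M < N < P. The simplices of K, each written with vertices in increasing order, are:

  0-simplices (11): A, B, D, E, F, G, J, L, M, N, P
  1-simplices (22): AD, AF, AJ, AM, AN, BD, BF, BJ, BN, DF, DJ, DM, DN, EG, EP, FM, FN, GL, JM, JN, LP, MN
  2-simplices (12): ADJ, ADN, AFM, AFN, AJM, BDF, BDJ, BFN, BJN, DFM, DMN, JMN

Hence C_0 ≅ Z^11, C_1 ≅ Z^22, C_2 ≅ Z^12.

The boundary map ∂_1: C_1 → C_0 is given by ∂[p,q] = [q] − [p]. For instance
  ∂GL = L − G.
This gives a 11×22 integer matrix of rank 9; reducing to Smith normal form yields diagonal entries (1,1,1,1,1,1,1,1,1).

The boundary map ∂_2: C_2 → C_1 sends each 2-simplex [p,q,r] to [q,r] − [p,r] + [p,q]. For instance
  ∂DMN = MN − DN + DM,
  ∂DFM = FM − DM + DF.
The 22×12 boundary matrix has rank 12 and Smith normal form diag(1,1,1,1,1,1,1,1,1,1,1,2).

Reading off H_k = ker ∂_k / im ∂_{k+1}:

  H_1: rank ker ∂_1 − rank ∂_2 = (22 − 9) − 12 = 1, and ∂_2 has invariant factor 2 > 1, so H_1 = Z ⊕ Z/2Z.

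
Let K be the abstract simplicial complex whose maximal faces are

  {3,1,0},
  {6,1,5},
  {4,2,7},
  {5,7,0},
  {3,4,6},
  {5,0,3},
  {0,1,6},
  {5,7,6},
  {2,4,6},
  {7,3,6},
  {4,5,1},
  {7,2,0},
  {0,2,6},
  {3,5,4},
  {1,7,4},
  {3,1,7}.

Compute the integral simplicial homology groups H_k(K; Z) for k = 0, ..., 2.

We work with the vertex ordering 0 < 1 < 2 < 3 < 4 < 5 < 6 < 7. The simplices of K, each written with vertices in increasing order, are:

  0-simplices (8): [0], [1], [2], [3], [4], [5], [6], [7]
  1-simplices (24): (24 of them)
  2-simplices (16): [0,1,3], [0,1,6], [0,2,6], [0,2,7], [0,3,5], [0,5,7], [1,3,7], [1,4,5], [1,4,7], [1,5,6], [2,4,6], [2,4,7], [3,4,5], [3,4,6], [3,6,7], [5,6,7]

so the chain groups are C_0 ≅ Z^8, C_1 ≅ Z^24, C_2 ≅ Z^16.

∂_1: C_1 → C_0 sends each edge [p,q] (with p < q) to q − p. For instance
  ∂[1,3] = [3] − [1].
The 8×24 boundary matrix has rank 7 and Smith normal form diag(1,1,1,1,1,1,1).

The boundary map ∂_2: C_2 → C_1 acts by ∂[p,q,r] = [q,r] − [p,r] + [p,q]. For instance
  ∂[0,2,7] = [2,7] − [0,7] + [0,2],
  ∂[3,6,7] = [6,7] − [3,7] + [3,6].
As a 24×16 matrix over Z this has rank 15, with invariant factors (1,1,1,1,1,1,1,1,1,1,1,1,1,1,1).

Computing H_k = (kernel of ∂_k) / (image of ∂_{k+1}):

  H_0: rank C_0 − rank ∂_1 = 8 − 7 = 1, and the invariant factors of ∂_1 are all 1, so H_0 = Z.
  H_1: rank ker ∂_1 − rank ∂_2 = (24 − 7) − 15 = 2, and the invariant factors of ∂_2 are all 1, so H_1 = Z^2.
  H_2: rank ker ∂_2 − rank ∂_3 = (16 − 15) − 0 = 1, and there is no ∂_3, so H_2 = Z.

As a check, the Euler characteristic is 8 − 24 + 16 = 0, which agrees with 1 − 2 + 1 = 0.

H_0 = Z,  H_1 = Z^2,  H_2 = Z.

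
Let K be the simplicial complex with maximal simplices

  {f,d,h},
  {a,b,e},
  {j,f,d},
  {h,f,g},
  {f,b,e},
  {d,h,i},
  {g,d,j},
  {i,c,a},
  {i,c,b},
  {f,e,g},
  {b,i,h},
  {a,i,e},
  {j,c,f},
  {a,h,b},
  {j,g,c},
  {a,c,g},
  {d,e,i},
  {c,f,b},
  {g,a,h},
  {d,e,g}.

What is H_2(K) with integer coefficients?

Order the vertices as a < b < c < d < e < f < g < h < i < j. Listing each simplex with vertices in this order, K has dimension 2 with simplices:

  0-simplices (10): a, b, c, d, e, f, g, h, i, j
  1-simplices (30): ab, ac, ae, ag, ah, ai, bc, be, bf, bh, bi, cf, cg, ci, cj, de, df, dg, dh, di, dj, ef, eg, ei, fg, fh, fj, gh, gj, hi
  2-simplices (20): abe, abh, acg, aci, aei, agh, bcf, bci, bef, bhi, cfj, cgj, deg, dei, dfh, dfj, dgj, dhi, efg, fgh

giving chain groups C_0 ≅ Z^10, C_1 ≅ Z^30, C_2 ≅ Z^20.

Boundary ∂_1: C_1 → C_0 maps an edge to its endpoints' difference, ∂[p,q] = q − p. For instance
  ∂df = f − d.
The resulting 10×30 matrix has rank 9, and its Smith normal form has invariant factors (1,1,1,1,1,1,1,1,1).

Boundary ∂_2: C_2 → C_1 sends each 2-simplex [p,q,r] to [q,r] − [p,r] + [p,q]. For instance
  ∂dei = ei − di + de,
  ∂abe = be − ae + ab.
As a 30×20 matrix over Z this has rank 20, with invariant factors (1,1,1,1,1,1,1,1,1,1,1,1,1,1,1,1,1,1,1,2).

From H_k ≅ ker(∂_k) / im(∂_{k+1}) we obtain:

  H_2: rank ker ∂_2 − rank ∂_3 = (20 − 20) − 0 = 0, and there is no ∂_3, so H_2 = 0.

(K is a triangulation of the Klein bottle.)

H_2 = 0.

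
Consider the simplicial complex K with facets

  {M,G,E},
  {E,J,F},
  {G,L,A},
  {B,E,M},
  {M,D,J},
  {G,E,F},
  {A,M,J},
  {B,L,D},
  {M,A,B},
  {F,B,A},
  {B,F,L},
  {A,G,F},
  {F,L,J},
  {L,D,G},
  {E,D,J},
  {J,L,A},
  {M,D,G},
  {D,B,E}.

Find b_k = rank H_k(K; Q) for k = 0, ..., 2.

b_0 = 1, b_1 = 1, b_2 = 0.

Fix the vertex order A < B < D < E < F < G < J < L < M and write every simplex with vertices in increasing order. Then dim K = 2 and the simplices of K are:

  0-simplices (9): A, B, D, E, F, G, J, L, M
  1-simplices (27): AB, AF, AG, AJ, AL, AM, BD, BE, BF, BL, BM, DE, DG, DJ, DL, DM, EF, EG, EJ, EM, FG, FJ, FL, GL, GM, JL, JM
  2-simplices (18): ABF, ABM, AFG, AGL, AJL, AJM, BDE, BDL, BEM, BFL, DEJ, DGL, DGM, DJM, EFG, EFJ, EGM, FJL

so the chain groups are C_0 ≅ Z^9, C_1 ≅ Z^27, C_2 ≅ Z^18.

The boundary map ∂_1: C_1 → C_0 sends each edge [p,q] (with p < q) to q − p. For instance
  ∂BF = F − B.
The 9×27 boundary matrix has rank 8 and Smith normal form diag(1,1,1,1,1,1,1,1).

∂_2: C_2 → C_1 acts by ∂[p,q,r] = [q,r] − [p,r] + [p,q]. For instance
  ∂EFG = FG − EG + EF,
  ∂DGM = GM − DM + DG.
This gives a 27×18 integer matrix of rank 18; reducing to Smith normal form yields diagonal entries (1,1,1,1,1,1,1,1,1,1,1,1,1,1,1,1,1,2).

Reading off H_k = ker ∂_k / im ∂_{k+1}:

  H_0: rank C_0 − rank ∂_1 = 9 − 8 = 1, and the invariant factors of ∂_1 are all 1, so H_0 ≅ Z.
  H_1: rank ker ∂_1 − rank ∂_2 = (27 − 8) − 18 = 1, and ∂_2 has invariant factor 2 > 1, so H_1 ≅ Z ⊕ Z_2.
  H_2: rank ker ∂_2 − rank ∂_3 = (18 − 18) − 0 = 0, and there is no ∂_3, so H_2 ≅ 0.

As a check, the Euler characteristic is 9 − 27 + 18 = 0, which agrees with 1 − 1 + 0 = 0.
(K is a triangulation of the Klein bottle.)

Hence the Betti numbers are b_0 = 1, b_1 = 1, b_2 = 0.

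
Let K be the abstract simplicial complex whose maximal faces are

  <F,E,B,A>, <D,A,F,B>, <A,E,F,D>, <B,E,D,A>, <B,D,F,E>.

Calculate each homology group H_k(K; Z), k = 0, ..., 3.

Order the vertices as A < B < D < E < F. Listing each simplex with vertices in this order, K has dimension 3 with simplices:

  0-simplices (5): A, B, D, E, F
  1-simplices (10): AB, AD, AE, AF, BD, BE, BF, DE, DF, EF
  2-simplices (10): ABD, ABE, ABF, ADE, ADF, AEF, BDE, BDF, BEF, DEF
  3-simplices (5): ABDE, ABDF, ABEF, ADEF, BDEF

Hence C_0 ≅ Z^5, C_1 ≅ Z^10, C_2 ≅ Z^10, C_3 ≅ Z^5.

∂_1: C_1 → C_0 is given by ∂[p,q] = [q] − [p].
The resulting 5×10 matrix has rank 4, and its Smith normal form has invariant factors (1,1,1,1).

∂_2: C_2 → C_1 sends each 2-simplex [p,q,r] to [q,r] − [p,r] + [p,q]. For instance
  ∂ADE = DE − AE + AD,
  ∂DEF = EF − DF + DE.
As a 10×10 matrix over Z this has rank 6, with invariant factors (1,1,1,1,1,1).

The boundary map ∂_3: C_3 → C_2 sends each 3-simplex σ to the alternating sum Σ_i (−1)^i (σ with its i-th vertex removed). For instance
  ∂ABDF = BDF − ADF + ABF − ABD,
  ∂BDEF = DEF − BEF + BDF − BDE.
The 10×5 boundary matrix has rank 4 and Smith normal form diag(1,1,1,1).

Now H_k = ker ∂_k / im ∂_{k+1}, so:

  H_0: rank C_0 − rank ∂_1 = 5 − 4 = 1, and the invariant factors of ∂_1 are all 1, so H_0 = Z.
  H_1: rank ker ∂_1 − rank ∂_2 = (10 − 4) − 6 = 0, and the invariant factors of ∂_2 are all 1, so H_1 = 0.
  H_2: rank ker ∂_2 − rank ∂_3 = (10 − 6) − 4 = 0, and the invariant factors of ∂_3 are all 1, so H_2 = 0.
  H_3: rank ker ∂_3 − rank ∂_4 = (5 − 4) − 0 = 1, and there is no ∂_4, so H_3 = Z.

H_0 ≅ Z,  H_1 = 0,  H_2 = 0,  H_3 ≅ Z.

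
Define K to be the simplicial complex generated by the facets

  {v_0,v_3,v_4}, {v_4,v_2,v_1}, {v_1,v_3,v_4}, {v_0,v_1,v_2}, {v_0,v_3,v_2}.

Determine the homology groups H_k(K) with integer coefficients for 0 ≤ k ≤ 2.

Take the total order v_0 < v_1 < v_2 < v_3 < v_4 on the vertex set. Then K (dimension 2) consists of the simplices:

  0-simplices (5): [v_0], [v_1], [v_2], [v_3], [v_4]
  1-simplices (10): [v_0,v_1], [v_0,v_2], [v_0,v_3], [v_0,v_4], [v_1,v_2], [v_1,v_3], [v_1,v_4], [v_2,v_3], [v_2,v_4], [v_3,v_4]
  2-simplices (5): [v_0,v_1,v_2], [v_0,v_2,v_3], [v_0,v_3,v_4], [v_1,v_2,v_4], [v_1,v_3,v_4]

so the chain groups are C_0 ≅ Z^5, C_1 ≅ Z^10, C_2 ≅ Z^5.

Boundary ∂_1: C_1 → C_0 is given by ∂[p,q] = [q] − [p]. For instance
  ∂[v_2,v_3] = [v_3] − [v_2].
As a 5×10 matrix over Z this has rank 4, with invariant factors (1,1,1,1).

Boundary ∂_2: C_2 → C_1 sends each 2-simplex [p,q,r] to [q,r] − [p,r] + [p,q]. For instance
  ∂[v_0,v_1,v_2] = [v_1,v_2] − [v_0,v_2] + [v_0,v_1],
  ∂[v_0,v_2,v_3] = [v_2,v_3] − [v_0,v_3] + [v_0,v_2].
This gives a 10×5 integer matrix of rank 5; reducing to Smith normal form yields diagonal entries (1,1,1,1,1).

From H_k ≅ ker(∂_k) / im(∂_{k+1}) we obtain:

  H_0: rank C_0 − rank ∂_1 = 5 − 4 = 1, and the invariant factors of ∂_1 are all 1, so H_0 ≅ Z.
  H_1: rank ker ∂_1 − rank ∂_2 = (10 − 4) − 5 = 1, and the invariant factors of ∂_2 are all 1, so H_1 ≅ Z.
  H_2: rank ker ∂_2 − rank ∂_3 = (5 − 5) − 0 = 0, and there is no ∂_3, so H_2 ≅ 0.

As a check, the Euler characteristic is 5 − 10 + 5 = 0, which agrees with 1 − 1 + 0 = 0.

H_0 ≅ Z,  H_1 ≅ Z,  H_2 = 0.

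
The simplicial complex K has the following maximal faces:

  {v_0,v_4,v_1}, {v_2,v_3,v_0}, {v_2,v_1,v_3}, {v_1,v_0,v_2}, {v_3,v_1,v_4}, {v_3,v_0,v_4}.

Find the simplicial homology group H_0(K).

H_0 = Z.

We work with the vertex ordering v_0 < v_1 < v_2 < v_3 < v_4. The simplices of K, each written with vertices in increasing order, are:

  0-simplices (5): [v_0], [v_1], [v_2], [v_3], [v_4]
  1-simplices (9): [v_0,v_1], [v_0,v_2], [v_0,v_3], [v_0,v_4], [v_1,v_2], [v_1,v_3], [v_1,v_4], [v_2,v_3], [v_3,v_4]
  2-simplices (6): [v_0,v_1,v_2], [v_0,v_1,v_4], [v_0,v_2,v_3], [v_0,v_3,v_4], [v_1,v_2,v_3], [v_1,v_3,v_4]

Hence C_0 ≅ Z^5, C_1 ≅ Z^9, C_2 ≅ Z^6.

Boundary ∂_1: C_1 → C_0 is given by ∂[p,q] = [q] − [p].
As a 5×9 matrix over Z this has rank 4, with invariant factors (1,1,1,1).

Boundary ∂_2: C_2 → C_1 sends each 2-simplex [p,q,r] to [q,r] − [p,r] + [p,q]. For instance
  ∂[v_0,v_1,v_2] = [v_1,v_2] − [v_0,v_2] + [v_0,v_1],
  ∂[v_0,v_2,v_3] = [v_2,v_3] − [v_0,v_3] + [v_0,v_2].
This gives a 9×6 integer matrix of rank 5; reducing to Smith normal form yields diagonal entries (1,1,1,1,1).

From H_k ≅ ker(∂_k) / im(∂_{k+1}) we obtain:

  H_0: rank C_0 − rank ∂_1 = 5 − 4 = 1, and the invariant factors of ∂_1 are all 1, so H_0 ≅ Z.

(K is a triangulation of the 2-sphere S^2.)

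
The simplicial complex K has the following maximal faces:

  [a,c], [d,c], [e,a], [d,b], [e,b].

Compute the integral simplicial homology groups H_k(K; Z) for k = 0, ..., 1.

H_0 = Z,  H_1 = Z.

Take the total order a < b < c < d < e on the vertex set. Then K (dimension 1) consists of the simplices:

  0-simplices (5): a, b, c, d, e
  1-simplices (5): ac, ae, bd, be, cd

so the chain groups are C_0 ≅ Z^5, C_1 ≅ Z^5.

Boundary ∂_1: C_1 → C_0 is given by ∂[p,q] = [q] − [p]. For instance
  ∂bd = d − b.
The resulting 5×5 matrix has rank 4, and its Smith normal form has invariant factors (1,1,1,1).

Reading off H_k = ker ∂_k / im ∂_{k+1}:

  H_0: rank C_0 − rank ∂_1 = 5 − 4 = 1, and the invariant factors of ∂_1 are all 1, so H_0 = Z.
  H_1: rank ker ∂_1 − rank ∂_2 = (5 − 4) − 0 = 1, and there is no ∂_2, so H_1 = Z.

(K is a triangulation of the circle S^1.)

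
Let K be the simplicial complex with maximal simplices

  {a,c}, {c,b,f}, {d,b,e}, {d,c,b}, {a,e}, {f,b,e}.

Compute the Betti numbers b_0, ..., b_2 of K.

b_0 = 1, b_1 = 1, b_2 = 0.

K has 6 vertices, 10 edges, 4 triangles.
rank ∂_0 = 0, rank ∂_1 = 5 ⇒ b_0 = 6 − 0 − 5 = 1; all invariant factors of ∂_1 are 1 so no torsion. So H_0 = Z.
rank ∂_1 = 5, rank ∂_2 = 4 ⇒ b_1 = 10 − 5 − 4 = 1; all invariant factors of ∂_2 are 1 so no torsion. So H_1 = Z.
rank ∂_2 = 4, rank ∂_3 = 0 ⇒ b_2 = 4 − 4 − 0 = 0. So H_2 = 0.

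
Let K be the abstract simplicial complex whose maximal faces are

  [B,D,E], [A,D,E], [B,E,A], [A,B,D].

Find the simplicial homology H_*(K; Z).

H_0 = Z,  H_1 = 0,  H_2 = Z.

We work with the vertex ordering A < B < D < E. The simplices of K, each written with vertices in increasing order, are:

  0-simplices (4): A, B, D, E
  1-simplices (6): AB, AD, AE, BD, BE, DE
  2-simplices (4): ABD, ABE, ADE, BDE

Hence C_0 ≅ Z^4, C_1 ≅ Z^6, C_2 ≅ Z^4.

∂_1: C_1 → C_0 is given by ∂[p,q] = [q] − [p]. For instance
  ∂AB = B − A.
This gives a 4×6 integer matrix of rank 3; reducing to Smith normal form yields diagonal entries (1,1,1).

Boundary ∂_2: C_2 → C_1 acts by ∂[p,q,r] = [q,r] − [p,r] + [p,q]. For instance
  ∂ABE = BE − AE + AB,
  ∂ADE = DE − AE + AD.
As a 6×4 matrix over Z this has rank 3, with invariant factors (1,1,1).

Reading off H_k = ker ∂_k / im ∂_{k+1}:

  H_0: rank C_0 − rank ∂_1 = 4 − 3 = 1, and the invariant factors of ∂_1 are all 1, so H_0 = Z.
  H_1: rank ker ∂_1 − rank ∂_2 = (6 − 3) − 3 = 0, and the invariant factors of ∂_2 are all 1, so H_1 = 0.
  H_2: rank ker ∂_2 − rank ∂_3 = (4 − 3) − 0 = 1, and there is no ∂_3, so H_2 = Z.

(K is a triangulation of the 2-sphere S^2.)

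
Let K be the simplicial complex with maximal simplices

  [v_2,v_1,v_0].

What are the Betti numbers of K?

b_0 = 1, b_1 = 0, b_2 = 0.

Order the vertices as v_0 < v_1 < v_2. Listing each simplex with vertices in this order, K has dimension 2 with simplices:

  0-simplices (3): [v_0], [v_1], [v_2]
  1-simplices (3): [v_0,v_1], [v_0,v_2], [v_1,v_2]
  2-simplices (1): [v_0,v_1,v_2]

so the chain groups are C_0 ≅ Z^3, C_1 ≅ Z^3, C_2 ≅ Z^1.

∂_1: C_1 → C_0 is given by ∂[p,q] = [q] − [p].
The 3×3 boundary matrix has rank 2 and Smith normal form diag(1,1).

∂_2: C_2 → C_1 sends each 2-simplex [p,q,r] to [q,r] − [p,r] + [p,q]. For instance
  ∂[v_0,v_1,v_2] = [v_1,v_2] − [v_0,v_2] + [v_0,v_1].
This gives a 3×1 integer matrix of rank 1; reducing to Smith normal form yields diagonal entries (1).

Computing H_k = (kernel of ∂_k) / (image of ∂_{k+1}):

  H_0: rank C_0 − rank ∂_1 = 3 − 2 = 1, and the invariant factors of ∂_1 are all 1, so H_0 ≅ Z.
  H_1: rank ker ∂_1 − rank ∂_2 = (3 − 2) − 1 = 0, and the invariant factors of ∂_2 are all 1, so H_1 ≅ 0.
  H_2: rank ker ∂_2 − rank ∂_3 = (1 − 1) − 0 = 0, and there is no ∂_3, so H_2 ≅ 0.

Hence the Betti numbers are b_0 = 1, b_1 = 0, b_2 = 0.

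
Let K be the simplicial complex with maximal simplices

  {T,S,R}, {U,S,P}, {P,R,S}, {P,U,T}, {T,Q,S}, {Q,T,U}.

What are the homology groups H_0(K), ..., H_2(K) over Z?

We work with the vertex ordering P < Q < R < S < T < U. The simplices of K, each written with vertices in increasing order, are:

  0-simplices (6): P, Q, R, S, T, U
  1-simplices (12): PR, PS, PT, PU, QS, QT, QU, RS, RT, ST, SU, TU
  2-simplices (6): PRS, PSU, PTU, QST, QTU, RST

giving chain groups C_0 ≅ Z^6, C_1 ≅ Z^12, C_2 ≅ Z^6.

Boundary ∂_1: C_1 → C_0 sends each edge [p,q] (with p < q) to q − p.
This gives a 6×12 integer matrix of rank 5; reducing to Smith normal form yields diagonal entries (1,1,1,1,1).

∂_2: C_2 → C_1 maps a triangle to the signed sum of its edges. For instance
  ∂QST = ST − QT + QS,
  ∂PRS = RS − PS + PR.
This gives a 12×6 integer matrix of rank 6; reducing to Smith normal form yields diagonal entries (1,1,1,1,1,1).

Reading off H_k = ker ∂_k / im ∂_{k+1}:

  H_0: rank C_0 − rank ∂_1 = 6 − 5 = 1, and the invariant factors of ∂_1 are all 1, so H_0 = Z.
  H_1: rank ker ∂_1 − rank ∂_2 = (12 − 5) − 6 = 1, and the invariant factors of ∂_2 are all 1, so H_1 = Z.
  H_2: rank ker ∂_2 − rank ∂_3 = (6 − 6) − 0 = 0, and there is no ∂_3, so H_2 = 0.

H_0 = Z,  H_1 = Z,  H_2 = 0.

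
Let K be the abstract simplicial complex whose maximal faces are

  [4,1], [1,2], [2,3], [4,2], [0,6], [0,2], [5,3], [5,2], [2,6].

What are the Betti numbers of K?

b_0 = 1, b_1 = 3.

We work with the vertex ordering 0 < 1 < 2 < 3 < 4 < 5 < 6. The simplices of K, each written with vertices in increasing order, are:

  0-simplices (7): [0], [1], [2], [3], [4], [5], [6]
  1-simplices (9): [0,2], [0,6], [1,2], [1,4], [2,3], [2,4], [2,5], [2,6], [3,5]

giving chain groups C_0 ≅ Z^7, C_1 ≅ Z^9.

Boundary ∂_1: C_1 → C_0 maps an edge to its endpoints' difference, ∂[p,q] = q − p. For instance
  ∂[0,2] = [2] − [0].
As a 7×9 matrix over Z this has rank 6, with invariant factors (1,1,1,1,1,1).

Reading off H_k = ker ∂_k / im ∂_{k+1}:

  H_0: rank C_0 − rank ∂_1 = 7 − 6 = 1, and the invariant factors of ∂_1 are all 1, so H_0 = Z.
  H_1: rank ker ∂_1 − rank ∂_2 = (9 − 6) − 0 = 3, and there is no ∂_2, so H_1 = Z^3.

As a check, the Euler characteristic is 7 − 9 = -2, which agrees with 1 − 3 = -2.

Hence the Betti numbers are b_0 = 1, b_1 = 3.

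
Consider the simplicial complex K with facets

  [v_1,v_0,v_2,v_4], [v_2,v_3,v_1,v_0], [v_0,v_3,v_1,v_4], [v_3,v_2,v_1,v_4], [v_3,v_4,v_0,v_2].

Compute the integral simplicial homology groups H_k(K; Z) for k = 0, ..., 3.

We work with the vertex ordering v_0 < v_1 < v_2 < v_3 < v_4. The simplices of K, each written with vertices in increasing order, are:

  0-simplices (5): [v_0], [v_1], [v_2], [v_3], [v_4]
  1-simplices (10): [v_0,v_1], [v_0,v_2], [v_0,v_3], [v_0,v_4], [v_1,v_2], [v_1,v_3], [v_1,v_4], [v_2,v_3], [v_2,v_4], [v_3,v_4]
  2-simplices (10): [v_0,v_1,v_2], [v_0,v_1,v_3], [v_0,v_1,v_4], [v_0,v_2,v_3], [v_0,v_2,v_4], [v_0,v_3,v_4], [v_1,v_2,v_3], [v_1,v_2,v_4], [v_1,v_3,v_4], [v_2,v_3,v_4]
  3-simplices (5): [v_0,v_1,v_2,v_3], [v_0,v_1,v_2,v_4], [v_0,v_1,v_3,v_4], [v_0,v_2,v_3,v_4], [v_1,v_2,v_3,v_4]

giving chain groups C_0 ≅ Z^5, C_1 ≅ Z^10, C_2 ≅ Z^10, C_3 ≅ Z^5.

∂_1: C_1 → C_0 sends each edge [p,q] (with p < q) to q − p.
As a 5×10 matrix over Z this has rank 4, with invariant factors (1,1,1,1).

∂_2: C_2 → C_1 sends each 2-simplex [p,q,r] to [q,r] − [p,r] + [p,q]. For instance
  ∂[v_1,v_2,v_3] = [v_2,v_3] − [v_1,v_3] + [v_1,v_2],
  ∂[v_0,v_2,v_3] = [v_2,v_3] − [v_0,v_3] + [v_0,v_2].
This gives a 10×10 integer matrix of rank 6; reducing to Smith normal form yields diagonal entries (1,1,1,1,1,1).

∂_3: C_3 → C_2 sends each 3-simplex σ to the alternating sum Σ_i (−1)^i (σ with its i-th vertex removed). For instance
  ∂[v_0,v_1,v_2,v_3] = [v_1,v_2,v_3] − [v_0,v_2,v_3] + [v_0,v_1,v_3] − [v_0,v_1,v_2],
  ∂[v_0,v_2,v_3,v_4] = [v_2,v_3,v_4] − [v_0,v_3,v_4] + [v_0,v_2,v_4] − [v_0,v_2,v_3].
As a 10×5 matrix over Z this has rank 4, with invariant factors (1,1,1,1).

Computing H_k = (kernel of ∂_k) / (image of ∂_{k+1}):

  H_0: rank C_0 − rank ∂_1 = 5 − 4 = 1, and the invariant factors of ∂_1 are all 1, so H_0 = Z.
  H_1: rank ker ∂_1 − rank ∂_2 = (10 − 4) − 6 = 0, and the invariant factors of ∂_2 are all 1, so H_1 = 0.
  H_2: rank ker ∂_2 − rank ∂_3 = (10 − 6) − 4 = 0, and the invariant factors of ∂_3 are all 1, so H_2 = 0.
  H_3: rank ker ∂_3 − rank ∂_4 = (5 − 4) − 0 = 1, and there is no ∂_4, so H_3 = Z.

H_0 ≅ Z,  H_1 = 0,  H_2 = 0,  H_3 ≅ Z.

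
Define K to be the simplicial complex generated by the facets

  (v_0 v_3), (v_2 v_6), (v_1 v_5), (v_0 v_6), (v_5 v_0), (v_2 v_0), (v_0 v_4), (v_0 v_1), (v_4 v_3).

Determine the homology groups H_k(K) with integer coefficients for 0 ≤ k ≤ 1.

H_0 = Z,  H_1 = Z^3.

Fix the vertex order v_0 < v_1 < v_2 < v_3 < v_4 < v_5 < v_6 and write every simplex with vertices in increasing order. Then dim K = 1 and the simplices of K are:

  0-simplices (7): [v_0], [v_1], [v_2], [v_3], [v_4], [v_5], [v_6]
  1-simplices (9): [v_0,v_1], [v_0,v_2], [v_0,v_3], [v_0,v_4], [v_0,v_5], [v_0,v_6], [v_1,v_5], [v_2,v_6], [v_3,v_4]

Hence C_0 ≅ Z^7, C_1 ≅ Z^9.

The boundary map ∂_1: C_1 → C_0 maps an edge to its endpoints' difference, ∂[p,q] = q − p.
The 7×9 boundary matrix has rank 6 and Smith normal form diag(1,1,1,1,1,1).

Reading off H_k = ker ∂_k / im ∂_{k+1}:

  H_0: rank C_0 − rank ∂_1 = 7 − 6 = 1, and the invariant factors of ∂_1 are all 1, so H_0 ≅ Z.
  H_1: rank ker ∂_1 − rank ∂_2 = (9 − 6) − 0 = 3, and there is no ∂_2, so H_1 ≅ Z^3.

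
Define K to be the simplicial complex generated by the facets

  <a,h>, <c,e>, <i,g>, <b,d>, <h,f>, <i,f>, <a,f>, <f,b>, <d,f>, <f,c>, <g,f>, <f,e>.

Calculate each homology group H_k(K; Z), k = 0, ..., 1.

H_0 = Z,  H_1 = Z^4.

K has 9 vertices, 12 edges.
rank ∂_0 = 0, rank ∂_1 = 8 ⇒ b_0 = 9 − 0 − 8 = 1; all invariant factors of ∂_1 are 1 so no torsion. So H_0 ≅ Z.
rank ∂_1 = 8, rank ∂_2 = 0 ⇒ b_1 = 12 − 8 − 0 = 4. So H_1 ≅ Z^4.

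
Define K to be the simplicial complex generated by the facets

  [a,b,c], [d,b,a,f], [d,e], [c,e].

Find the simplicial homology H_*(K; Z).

H_0 ≅ Z,  H_1 ≅ Z,  H_2 = 0,  H_3 = 0.

Take the total order a < b < c < d < e < f on the vertex set. Then K (dimension 3) consists of the simplices:

  0-simplices (6): a, b, c, d, e, f
  1-simplices (10): ab, ac, ad, af, bc, bd, bf, ce, de, df
  2-simplices (5): abc, abd, abf, adf, bdf
  3-simplices (1): abdf

giving chain groups C_0 ≅ Z^6, C_1 ≅ Z^10, C_2 ≅ Z^5, C_3 ≅ Z^1.

Boundary ∂_1: C_1 → C_0 maps an edge to its endpoints' difference, ∂[p,q] = q − p.
This gives a 6×10 integer matrix of rank 5; reducing to Smith normal form yields diagonal entries (1,1,1,1,1).

Boundary ∂_2: C_2 → C_1 acts by ∂[p,q,r] = [q,r] − [p,r] + [p,q]. For instance
  ∂bdf = df − bf + bd,
  ∂abc = bc − ac + ab.
The resulting 10×5 matrix has rank 4, and its Smith normal form has invariant factors (1,1,1,1).

∂_3: C_3 → C_2 sends each 3-simplex σ to the alternating sum Σ_i (−1)^i (σ with its i-th vertex removed). For instance
  ∂abdf = bdf − adf + abf − abd.
The resulting 5×1 matrix has rank 1, and its Smith normal form has invariant factors (1).

Reading off H_k = ker ∂_k / im ∂_{k+1}:

  H_0: rank C_0 − rank ∂_1 = 6 − 5 = 1, and the invariant factors of ∂_1 are all 1, so H_0 ≅ Z.
  H_1: rank ker ∂_1 − rank ∂_2 = (10 − 5) − 4 = 1, and the invariant factors of ∂_2 are all 1, so H_1 ≅ Z.
  H_2: rank ker ∂_2 − rank ∂_3 = (5 − 4) − 1 = 0, and the invariant factors of ∂_3 are all 1, so H_2 ≅ 0.
  H_3: rank ker ∂_3 − rank ∂_4 = (1 − 1) − 0 = 0, and there is no ∂_4, so H_3 ≅ 0.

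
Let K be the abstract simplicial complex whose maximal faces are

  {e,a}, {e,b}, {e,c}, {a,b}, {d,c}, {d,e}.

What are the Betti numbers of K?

We work with the vertex ordering a < b < c < d < e. The simplices of K, each written with vertices in increasing order, are:

  0-simplices (5): a, b, c, d, e
  1-simplices (6): ab, ae, be, cd, ce, de

so the chain groups are C_0 ≅ Z^5, C_1 ≅ Z^6.

∂_1: C_1 → C_0 sends each edge [p,q] (with p < q) to q − p. For instance
  ∂cd = d − c.
This gives a 5×6 integer matrix of rank 4; reducing to Smith normal form yields diagonal entries (1,1,1,1).

Now H_k = ker ∂_k / im ∂_{k+1}, so:

  H_0: rank C_0 − rank ∂_1 = 5 − 4 = 1, and the invariant factors of ∂_1 are all 1, so H_0 ≅ Z.
  H_1: rank ker ∂_1 − rank ∂_2 = (6 − 4) − 0 = 2, and there is no ∂_2, so H_1 ≅ Z^2.

As a check, the Euler characteristic is 5 − 6 = -1, which agrees with 1 − 2 = -1.

Hence the Betti numbers are b_0 = 1, b_1 = 2.

b_0 = 1, b_1 = 2.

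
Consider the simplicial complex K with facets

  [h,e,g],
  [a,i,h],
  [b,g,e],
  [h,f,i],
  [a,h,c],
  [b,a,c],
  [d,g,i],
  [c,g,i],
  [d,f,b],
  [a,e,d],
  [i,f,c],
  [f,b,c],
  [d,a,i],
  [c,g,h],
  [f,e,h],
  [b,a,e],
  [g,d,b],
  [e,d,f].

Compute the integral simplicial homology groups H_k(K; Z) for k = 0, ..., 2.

H_0 = Z,  H_1 = Z ⊕ Z_2,  H_2 = 0.

Order the vertices as a < b < c < d < e < f < g < h < i. Listing each simplex with vertices in this order, K has dimension 2 with simplices:

  0-simplices (9): a, b, c, d, e, f, g, h, i
  1-simplices (27): ab, ac, ad, ae, ah, ai, bc, bd, be, bf, bg, cf, cg, ch, ci, de, df, dg, di, ef, eg, eh, fh, fi, gh, gi, hi
  2-simplices (18): abc, abe, ach, ade, adi, ahi, bcf, bdf, bdg, beg, cfi, cgh, cgi, def, dgi, efh, egh, fhi

Hence C_0 ≅ Z^9, C_1 ≅ Z^27, C_2 ≅ Z^18.

The boundary map ∂_1: C_1 → C_0 sends each edge [p,q] (with p < q) to q − p. For instance
  ∂bg = g − b.
The resulting 9×27 matrix has rank 8, and its Smith normal form has invariant factors (1,1,1,1,1,1,1,1).

Boundary ∂_2: C_2 → C_1 acts by ∂[p,q,r] = [q,r] − [p,r] + [p,q]. For instance
  ∂def = ef − df + de,
  ∂bdf = df − bf + bd.
This gives a 27×18 integer matrix of rank 18; reducing to Smith normal form yields diagonal entries (1,1,1,1,1,1,1,1,1,1,1,1,1,1,1,1,1,2).

Now H_k = ker ∂_k / im ∂_{k+1}, so:

  H_0: rank C_0 − rank ∂_1 = 9 − 8 = 1, and the invariant factors of ∂_1 are all 1, so H_0 = Z.
  H_1: rank ker ∂_1 − rank ∂_2 = (27 − 8) − 18 = 1, and ∂_2 has invariant factor 2 > 1, so H_1 = Z ⊕ Z_2.
  H_2: rank ker ∂_2 − rank ∂_3 = (18 − 18) − 0 = 0, and there is no ∂_3, so H_2 = 0.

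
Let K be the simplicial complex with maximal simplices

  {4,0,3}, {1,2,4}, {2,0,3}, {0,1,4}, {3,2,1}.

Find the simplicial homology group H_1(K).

We work with the vertex ordering 0 < 1 < 2 < 3 < 4. The simplices of K, each written with vertices in increasing order, are:

  0-simplices (5): [0], [1], [2], [3], [4]
  1-simplices (10): [0,1], [0,2], [0,3], [0,4], [1,2], [1,3], [1,4], [2,3], [2,4], [3,4]
  2-simplices (5): [0,1,4], [0,2,3], [0,3,4], [1,2,3], [1,2,4]

so the chain groups are C_0 ≅ Z^5, C_1 ≅ Z^10, C_2 ≅ Z^5.

The boundary map ∂_1: C_1 → C_0 sends each edge [p,q] (with p < q) to q − p. For instance
  ∂[1,2] = [2] − [1].
The 5×10 boundary matrix has rank 4 and Smith normal form diag(1,1,1,1).

∂_2: C_2 → C_1 maps a triangle to the signed sum of its edges. For instance
  ∂[1,2,3] = [2,3] − [1,3] + [1,2],
  ∂[0,1,4] = [1,4] − [0,4] + [0,1].
This gives a 10×5 integer matrix of rank 5; reducing to Smith normal form yields diagonal entries (1,1,1,1,1).

Computing H_k = (kernel of ∂_k) / (image of ∂_{k+1}):

  H_1: rank ker ∂_1 − rank ∂_2 = (10 − 4) − 5 = 1, and the invariant factors of ∂_2 are all 1, so H_1 ≅ Z.

H_1 = Z.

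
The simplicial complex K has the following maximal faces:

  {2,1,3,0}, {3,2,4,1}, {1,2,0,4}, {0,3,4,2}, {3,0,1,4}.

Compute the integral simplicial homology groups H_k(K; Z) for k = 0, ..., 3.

Take the total order 0 < 1 < 2 < 3 < 4 on the vertex set. Then K (dimension 3) consists of the simplices:

  0-simplices (5): [0], [1], [2], [3], [4]
  1-simplices (10): [0,1], [0,2], [0,3], [0,4], [1,2], [1,3], [1,4], [2,3], [2,4], [3,4]
  2-simplices (10): [0,1,2], [0,1,3], [0,1,4], [0,2,3], [0,2,4], [0,3,4], [1,2,3], [1,2,4], [1,3,4], [2,3,4]
  3-simplices (5): [0,1,2,3], [0,1,2,4], [0,1,3,4], [0,2,3,4], [1,2,3,4]

Hence C_0 ≅ Z^5, C_1 ≅ Z^10, C_2 ≅ Z^10, C_3 ≅ Z^5.

∂_1: C_1 → C_0 is given by ∂[p,q] = [q] − [p].
The resulting 5×10 matrix has rank 4, and its Smith normal form has invariant factors (1,1,1,1).

∂_2: C_2 → C_1 maps a triangle to the signed sum of its edges. For instance
  ∂[2,3,4] = [3,4] − [2,4] + [2,3],
  ∂[0,2,3] = [2,3] − [0,3] + [0,2].
The 10×10 boundary matrix has rank 6 and Smith normal form diag(1,1,1,1,1,1).

∂_3: C_3 → C_2 sends each 3-simplex σ to the alternating sum Σ_i (−1)^i (σ with its i-th vertex removed). For instance
  ∂[0,2,3,4] = [2,3,4] − [0,3,4] + [0,2,4] − [0,2,3],
  ∂[0,1,2,3] = [1,2,3] − [0,2,3] + [0,1,3] − [0,1,2].
As a 10×5 matrix over Z this has rank 4, with invariant factors (1,1,1,1).

Now H_k = ker ∂_k / im ∂_{k+1}, so:

  H_0: rank C_0 − rank ∂_1 = 5 − 4 = 1, and the invariant factors of ∂_1 are all 1, so H_0 ≅ Z.
  H_1: rank ker ∂_1 − rank ∂_2 = (10 − 4) − 6 = 0, and the invariant factors of ∂_2 are all 1, so H_1 ≅ 0.
  H_2: rank ker ∂_2 − rank ∂_3 = (10 − 6) − 4 = 0, and the invariant factors of ∂_3 are all 1, so H_2 ≅ 0.
  H_3: rank ker ∂_3 − rank ∂_4 = (5 − 4) − 0 = 1, and there is no ∂_4, so H_3 ≅ Z.

As a check, the Euler characteristic is 5 − 10 + 10 − 5 = 0, which agrees with 1 − 0 + 0 − 1 = 0.

H_0 = Z,  H_1 = 0,  H_2 = 0,  H_3 = Z.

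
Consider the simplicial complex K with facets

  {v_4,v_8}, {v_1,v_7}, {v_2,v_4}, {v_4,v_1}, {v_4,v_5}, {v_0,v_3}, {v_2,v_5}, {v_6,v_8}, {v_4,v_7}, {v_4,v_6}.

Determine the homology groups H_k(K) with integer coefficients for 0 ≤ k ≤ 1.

K has 9 vertices, 10 edges.
rank ∂_0 = 0, rank ∂_1 = 7 ⇒ b_0 = 9 − 0 − 7 = 2; all invariant factors of ∂_1 are 1 so no torsion. So H_0 = Z^2.
rank ∂_1 = 7, rank ∂_2 = 0 ⇒ b_1 = 10 − 7 − 0 = 3. So H_1 = Z^3.

H_0 = Z^2,  H_1 = Z^3.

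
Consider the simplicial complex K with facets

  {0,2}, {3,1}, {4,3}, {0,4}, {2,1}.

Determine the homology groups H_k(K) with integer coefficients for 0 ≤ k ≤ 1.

H_0 = Z,  H_1 = Z.

We work with the vertex ordering 0 < 1 < 2 < 3 < 4. The simplices of K, each written with vertices in increasing order, are:

  0-simplices (5): [0], [1], [2], [3], [4]
  1-simplices (5): [0,2], [0,4], [1,2], [1,3], [3,4]

Hence C_0 ≅ Z^5, C_1 ≅ Z^5.

The boundary map ∂_1: C_1 → C_0 sends each edge [p,q] (with p < q) to q − p. For instance
  ∂[1,3] = [3] − [1].
This gives a 5×5 integer matrix of rank 4; reducing to Smith normal form yields diagonal entries (1,1,1,1).

Reading off H_k = ker ∂_k / im ∂_{k+1}:

  H_0: rank C_0 − rank ∂_1 = 5 − 4 = 1, and the invariant factors of ∂_1 are all 1, so H_0 ≅ Z.
  H_1: rank ker ∂_1 − rank ∂_2 = (5 − 4) − 0 = 1, and there is no ∂_2, so H_1 ≅ Z.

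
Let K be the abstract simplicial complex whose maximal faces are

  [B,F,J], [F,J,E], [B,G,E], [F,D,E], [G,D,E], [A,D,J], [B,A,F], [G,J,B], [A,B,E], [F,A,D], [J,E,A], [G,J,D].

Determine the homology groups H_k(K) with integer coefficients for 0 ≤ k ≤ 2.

H_0 ≅ Z,  H_1 ≅ Z/2Z,  H_2 = 0.

Order the vertices as A < B < D < E < F < G < J. Listing each simplex with vertices in this order, K has dimension 2 with simplices:

  0-simplices (7): A, B, D, E, F, G, J
  1-simplices (18): AB, AD, AE, AF, AJ, BE, BF, BG, BJ, DE, DF, DG, DJ, EF, EG, EJ, FJ, GJ
  2-simplices (12): ABE, ABF, ADF, ADJ, AEJ, BEG, BFJ, BGJ, DEF, DEG, DGJ, EFJ

so the chain groups are C_0 ≅ Z^7, C_1 ≅ Z^18, C_2 ≅ Z^12.

The boundary map ∂_1: C_1 → C_0 is given by ∂[p,q] = [q] − [p]. For instance
  ∂EJ = J − E.
This gives a 7×18 integer matrix of rank 6; reducing to Smith normal form yields diagonal entries (1,1,1,1,1,1).

The boundary map ∂_2: C_2 → C_1 acts by ∂[p,q,r] = [q,r] − [p,r] + [p,q]. For instance
  ∂BGJ = GJ − BJ + BG,
  ∂DEG = EG − DG + DE.
As a 18×12 matrix over Z this has rank 12, with invariant factors (1,1,1,1,1,1,1,1,1,1,1,2).

Now H_k = ker ∂_k / im ∂_{k+1}, so:

  H_0: rank C_0 − rank ∂_1 = 7 − 6 = 1, and the invariant factors of ∂_1 are all 1, so H_0 = Z.
  H_1: rank ker ∂_1 − rank ∂_2 = (18 − 6) − 12 = 0, and ∂_2 has invariant factor 2 > 1, so H_1 = Z/2Z.
  H_2: rank ker ∂_2 − rank ∂_3 = (12 − 12) − 0 = 0, and there is no ∂_3, so H_2 = 0.

(K is a triangulation of the real projective plane RP^2.)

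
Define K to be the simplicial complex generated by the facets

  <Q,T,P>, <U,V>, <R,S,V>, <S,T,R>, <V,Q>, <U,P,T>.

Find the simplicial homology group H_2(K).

H_2 = 0.

Order the vertices as P < Q < R < S < T < U < V. Listing each simplex with vertices in this order, K has dimension 2 with simplices:

  0-simplices (7): P, Q, R, S, T, U, V
  1-simplices (12): PQ, PT, PU, QT, QV, RS, RT, RV, ST, SV, TU, UV
  2-simplices (4): PQT, PTU, RST, RSV

giving chain groups C_0 ≅ Z^7, C_1 ≅ Z^12, C_2 ≅ Z^4.

Boundary ∂_1: C_1 → C_0 is given by ∂[p,q] = [q] − [p]. For instance
  ∂ST = T − S.
The 7×12 boundary matrix has rank 6 and Smith normal form diag(1,1,1,1,1,1).

Boundary ∂_2: C_2 → C_1 acts by ∂[p,q,r] = [q,r] − [p,r] + [p,q]. For instance
  ∂RSV = SV − RV + RS,
  ∂PQT = QT − PT + PQ.
As a 12×4 matrix over Z this has rank 4, with invariant factors (1,1,1,1).

From H_k ≅ ker(∂_k) / im(∂_{k+1}) we obtain:

  H_2: rank ker ∂_2 − rank ∂_3 = (4 − 4) − 0 = 0, and there is no ∂_3, so H_2 ≅ 0.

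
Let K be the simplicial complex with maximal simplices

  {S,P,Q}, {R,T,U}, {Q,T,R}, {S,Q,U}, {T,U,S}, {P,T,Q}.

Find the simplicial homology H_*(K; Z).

H_0 ≅ Z,  H_1 ≅ Z,  H_2 = 0.

Order the vertices as P < Q < R < S < T < U. Listing each simplex with vertices in this order, K has dimension 2 with simplices:

  0-simplices (6): P, Q, R, S, T, U
  1-simplices (12): PQ, PS, PT, QR, QS, QT, QU, RT, RU, ST, SU, TU
  2-simplices (6): PQS, PQT, QRT, QSU, RTU, STU

so the chain groups are C_0 ≅ Z^6, C_1 ≅ Z^12, C_2 ≅ Z^6.

The boundary map ∂_1: C_1 → C_0 is given by ∂[p,q] = [q] − [p]. For instance
  ∂QS = S − Q.
The 6×12 boundary matrix has rank 5 and Smith normal form diag(1,1,1,1,1).

∂_2: C_2 → C_1 maps a triangle to the signed sum of its edges. For instance
  ∂STU = TU − SU + ST,
  ∂PQT = QT − PT + PQ.
The resulting 12×6 matrix has rank 6, and its Smith normal form has invariant factors (1,1,1,1,1,1).

Computing H_k = (kernel of ∂_k) / (image of ∂_{k+1}):

  H_0: rank C_0 − rank ∂_1 = 6 − 5 = 1, and the invariant factors of ∂_1 are all 1, so H_0 = Z.
  H_1: rank ker ∂_1 − rank ∂_2 = (12 − 5) − 6 = 1, and the invariant factors of ∂_2 are all 1, so H_1 = Z.
  H_2: rank ker ∂_2 − rank ∂_3 = (6 − 6) − 0 = 0, and there is no ∂_3, so H_2 = 0.

As a check, the Euler characteristic is 6 − 12 + 6 = 0, which agrees with 1 − 1 + 0 = 0.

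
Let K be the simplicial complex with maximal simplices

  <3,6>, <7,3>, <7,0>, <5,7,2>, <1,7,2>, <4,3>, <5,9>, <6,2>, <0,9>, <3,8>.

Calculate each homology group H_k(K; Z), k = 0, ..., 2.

K has 10 vertices, 13 edges, 2 triangles.
rank ∂_0 = 0, rank ∂_1 = 9 ⇒ b_0 = 10 − 0 − 9 = 1; all invariant factors of ∂_1 are 1 so no torsion. So H_0 = Z.
rank ∂_1 = 9, rank ∂_2 = 2 ⇒ b_1 = 13 − 9 − 2 = 2; all invariant factors of ∂_2 are 1 so no torsion. So H_1 = Z^2.
rank ∂_2 = 2, rank ∂_3 = 0 ⇒ b_2 = 2 − 2 − 0 = 0. So H_2 = 0.

H_0 = Z,  H_1 = Z^2,  H_2 = 0.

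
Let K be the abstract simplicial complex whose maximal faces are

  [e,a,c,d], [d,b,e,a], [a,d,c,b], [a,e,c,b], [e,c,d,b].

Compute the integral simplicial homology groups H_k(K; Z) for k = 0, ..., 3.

Take the total order a < b < c < d < e on the vertex set. Then K (dimension 3) consists of the simplices:

  0-simplices (5): a, b, c, d, e
  1-simplices (10): ab, ac, ad, ae, bc, bd, be, cd, ce, de
  2-simplices (10): abc, abd, abe, acd, ace, ade, bcd, bce, bde, cde
  3-simplices (5): abcd, abce, abde, acde, bcde

so the chain groups are C_0 ≅ Z^5, C_1 ≅ Z^10, C_2 ≅ Z^10, C_3 ≅ Z^5.

∂_1: C_1 → C_0 is given by ∂[p,q] = [q] − [p].
The resulting 5×10 matrix has rank 4, and its Smith normal form has invariant factors (1,1,1,1).

∂_2: C_2 → C_1 sends each 2-simplex [p,q,r] to [q,r] − [p,r] + [p,q]. For instance
  ∂bde = de − be + bd,
  ∂cde = de − ce + cd.
This gives a 10×10 integer matrix of rank 6; reducing to Smith normal form yields diagonal entries (1,1,1,1,1,1).

∂_3: C_3 → C_2 sends each 3-simplex σ to the alternating sum Σ_i (−1)^i (σ with its i-th vertex removed). For instance
  ∂abcd = bcd − acd + abd − abc,
  ∂abce = bce − ace + abe − abc.
The resulting 10×5 matrix has rank 4, and its Smith normal form has invariant factors (1,1,1,1).

Reading off H_k = ker ∂_k / im ∂_{k+1}:

  H_0: rank C_0 − rank ∂_1 = 5 − 4 = 1, and the invariant factors of ∂_1 are all 1, so H_0 ≅ Z.
  H_1: rank ker ∂_1 − rank ∂_2 = (10 − 4) − 6 = 0, and the invariant factors of ∂_2 are all 1, so H_1 ≅ 0.
  H_2: rank ker ∂_2 − rank ∂_3 = (10 − 6) − 4 = 0, and the invariant factors of ∂_3 are all 1, so H_2 ≅ 0.
  H_3: rank ker ∂_3 − rank ∂_4 = (5 − 4) − 0 = 1, and there is no ∂_4, so H_3 ≅ Z.

H_0 ≅ Z,  H_1 = 0,  H_2 = 0,  H_3 ≅ Z.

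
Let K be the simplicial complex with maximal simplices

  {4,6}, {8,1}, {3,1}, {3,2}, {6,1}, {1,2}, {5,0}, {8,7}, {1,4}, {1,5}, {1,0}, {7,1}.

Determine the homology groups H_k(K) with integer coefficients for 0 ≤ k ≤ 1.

H_0 = Z,  H_1 = Z^4.

K has 9 vertices, 12 edges.
rank ∂_0 = 0, rank ∂_1 = 8 ⇒ b_0 = 9 − 0 − 8 = 1; all invariant factors of ∂_1 are 1 so no torsion. So H_0 = Z.
rank ∂_1 = 8, rank ∂_2 = 0 ⇒ b_1 = 12 − 8 − 0 = 4. So H_1 = Z^4.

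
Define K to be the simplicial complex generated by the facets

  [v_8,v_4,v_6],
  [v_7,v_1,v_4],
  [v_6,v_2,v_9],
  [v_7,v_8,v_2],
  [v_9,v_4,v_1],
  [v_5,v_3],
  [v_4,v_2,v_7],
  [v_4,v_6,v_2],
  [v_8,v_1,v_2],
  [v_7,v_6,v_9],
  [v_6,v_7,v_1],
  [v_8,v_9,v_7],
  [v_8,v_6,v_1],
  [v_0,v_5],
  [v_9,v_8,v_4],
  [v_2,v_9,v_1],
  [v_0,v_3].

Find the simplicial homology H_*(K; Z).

H_0 ≅ Z^2,  H_1 ≅ Z^3,  H_2 ≅ Z.

K has 10 vertices, 24 edges, 14 triangles.
rank ∂_0 = 0, rank ∂_1 = 8 ⇒ b_0 = 10 − 0 − 8 = 2; all invariant factors of ∂_1 are 1 so no torsion. So H_0 = Z^2.
rank ∂_1 = 8, rank ∂_2 = 13 ⇒ b_1 = 24 − 8 − 13 = 3; all invariant factors of ∂_2 are 1 so no torsion. So H_1 = Z^3.
rank ∂_2 = 13, rank ∂_3 = 0 ⇒ b_2 = 14 − 13 − 0 = 1. So H_2 = Z.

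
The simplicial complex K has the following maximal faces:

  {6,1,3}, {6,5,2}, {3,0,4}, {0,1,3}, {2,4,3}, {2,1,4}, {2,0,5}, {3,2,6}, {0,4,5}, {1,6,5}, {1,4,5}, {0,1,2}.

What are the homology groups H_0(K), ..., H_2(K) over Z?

H_0 = Z,  H_1 = Z/2,  H_2 = 0.

K has 7 vertices, 18 edges, 12 triangles.
rank ∂_0 = 0, rank ∂_1 = 6 ⇒ b_0 = 7 − 0 − 6 = 1; all invariant factors of ∂_1 are 1 so no torsion. So H_0 = Z.
rank ∂_1 = 6, rank ∂_2 = 12 ⇒ b_1 = 18 − 6 − 12 = 0; ∂_2 has invariant factor(s) [2] giving torsion. So H_1 = Z/2.
rank ∂_2 = 12, rank ∂_3 = 0 ⇒ b_2 = 12 − 12 − 0 = 0. So H_2 = 0.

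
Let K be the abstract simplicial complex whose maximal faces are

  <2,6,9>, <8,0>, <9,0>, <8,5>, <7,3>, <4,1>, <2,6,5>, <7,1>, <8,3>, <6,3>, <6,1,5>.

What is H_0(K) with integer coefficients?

Fix the vertex order 0 < 1 < 2 < 3 < 4 < 5 < 6 < 7 < 8 < 9 and write every simplex with vertices in increasing order. Then dim K = 2 and the simplices of K are:

  0-simplices (10): [0], [1], [2], [3], [4], [5], [6], [7], [8], [9]
  1-simplices (15): [0,8], [0,9], [1,4], [1,5], [1,6], [1,7], [2,5], [2,6], [2,9], [3,6], [3,7], [3,8], [5,6], [5,8], [6,9]
  2-simplices (3): [1,5,6], [2,5,6], [2,6,9]

so the chain groups are C_0 ≅ Z^10, C_1 ≅ Z^15, C_2 ≅ Z^3.

Boundary ∂_1: C_1 → C_0 maps an edge to its endpoints' difference, ∂[p,q] = q − p. For instance
  ∂[5,8] = [8] − [5].
As a 10×15 matrix over Z this has rank 9, with invariant factors (1,1,1,1,1,1,1,1,1).

Boundary ∂_2: C_2 → C_1 acts by ∂[p,q,r] = [q,r] − [p,r] + [p,q]. For instance
  ∂[1,5,6] = [5,6] − [1,6] + [1,5],
  ∂[2,6,9] = [6,9] − [2,9] + [2,6].
As a 15×3 matrix over Z this has rank 3, with invariant factors (1,1,1).

Reading off H_k = ker ∂_k / im ∂_{k+1}:

  H_0: rank C_0 − rank ∂_1 = 10 − 9 = 1, and the invariant factors of ∂_1 are all 1, so H_0 ≅ Z.

H_0 ≅ Z.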